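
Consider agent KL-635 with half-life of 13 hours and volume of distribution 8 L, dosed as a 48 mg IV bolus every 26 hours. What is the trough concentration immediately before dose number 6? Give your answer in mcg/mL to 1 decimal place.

f = (1/2)^(τ/t½) = (1/2)^(26/13) ≈ 0.2500.
C₀ = D/Vd = 48/8 ≈ 6.000 mcg/mL.
Before the 6th dose, 5 doses have been given. Superposition: Cmin = C₀·(f + f² + … + f^5).
≈ 6.000 × (0.2500 + 0.0625 + 0.0156 + 0.0039 + 0.0010) ≈ 6.000 × 0.3330 ≈ 1.998 mcg/mL.

2.0 mcg/mL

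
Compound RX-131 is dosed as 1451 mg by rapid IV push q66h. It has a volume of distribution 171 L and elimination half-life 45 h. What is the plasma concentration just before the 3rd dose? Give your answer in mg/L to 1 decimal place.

f = (1/2)^(τ/t½) = (1/2)^(66/45) ≈ 0.3618.
C₀ = D/Vd = 1451/171 ≈ 8.485 mg/L.
Before the 3rd dose, 2 doses have been given. Superposition: Cmin = C₀·(f + f²).
≈ 8.485 × (0.3618 + 0.1309) ≈ 8.485 × 0.4927 ≈ 4.181 mg/L.

4.2 mg/L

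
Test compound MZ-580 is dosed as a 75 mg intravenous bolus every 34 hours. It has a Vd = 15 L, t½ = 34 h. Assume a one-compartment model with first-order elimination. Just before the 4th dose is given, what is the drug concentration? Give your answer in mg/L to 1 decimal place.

4.4 mg/L

f = (1/2)^(τ/t½) = (1/2)^(34/34) ≈ 0.5000.
C₀ = D/Vd = 75/15 ≈ 5.000 mg/L.
Before the 4th dose, 3 doses have been given. Superposition: Cmin = C₀·(f + f² + … + f^3).
≈ 5.000 × (0.5000 + 0.2500 + 0.1250) ≈ 5.000 × 0.8750 ≈ 4.375 mg/L.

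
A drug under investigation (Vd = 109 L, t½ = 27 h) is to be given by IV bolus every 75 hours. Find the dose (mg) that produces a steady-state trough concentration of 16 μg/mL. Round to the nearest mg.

τ/t½ = 75/27 ≈ 2.7778, so f = (1/2)^(75/27) ≈ 0.145816.
Cmin,ss = (D/Vd)·f/(1−f), so D = Cmin,ss·Vd·(1−f)/f.
D = 16 × 109 × (1−f)/f ≈ 16 × 109 × 5.85796 ≈ 10216.28 mg.

10216 mg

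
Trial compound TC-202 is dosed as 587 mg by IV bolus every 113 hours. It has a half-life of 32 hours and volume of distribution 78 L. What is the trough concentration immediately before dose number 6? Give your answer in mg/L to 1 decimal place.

f = (1/2)^(τ/t½) = (1/2)^(113/32) ≈ 0.0865.
C₀ = D/Vd = 587/78 ≈ 7.526 mg/L.
Before the 6th dose, 5 doses have been given. Superposition: Cmin = C₀·(f + f² + … + f^5).
≈ 7.526 × (0.0865 + 0.0075 + 0.0006 + 0.0001 + 0.0000) ≈ 7.526 × 0.0947 ≈ 0.713 mg/L.

0.7 mg/L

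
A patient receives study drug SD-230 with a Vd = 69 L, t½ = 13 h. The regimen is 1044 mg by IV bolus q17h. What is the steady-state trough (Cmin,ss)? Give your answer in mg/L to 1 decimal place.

10.3 mg/L

k = ln2/t½ = ln2/13 ≈ 0.053319 h⁻¹; fraction remaining f = e^(−kτ) = e^(−0.053319×17) ≈ 0.4040.
At steady state, accumulation factor R = 1/(1 − e^(−kτ)) ≈ 1.6779.
Each bolus raises the concentration by D/Vd = 1044/69 ≈ 15.130 mg/L.
Steady-state peak Cmax,ss = C₀·R ≈ 15.130 × 1.6779 ≈ 25.387 mg/L.
Steady-state trough Cmin,ss = Cmax,ss·f ≈ 25.387 × 0.4040 ≈ 10.256 mg/L.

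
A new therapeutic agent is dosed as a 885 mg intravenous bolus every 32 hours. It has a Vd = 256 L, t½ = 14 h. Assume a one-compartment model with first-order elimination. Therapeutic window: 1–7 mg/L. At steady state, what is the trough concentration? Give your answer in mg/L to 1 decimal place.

Over one 32-h interval, 32/14 ≈ 2.2857 half-lives elapse, leaving f ≈ 0.2051 of each dose.
Accumulation ratio R = 1/(1 − f) ≈ 1/0.7949 ≈ 1.2580.
Single-dose peak C₀ = D/Vd = 885/256 ≈ 3.457 mg/L.
Steady-state peak Cmax,ss = C₀·R ≈ 3.457 × 1.2580 ≈ 4.349 mg/L.
One interval later, Cmin,ss = Cmax,ss·e^(−kτ) ≈ 4.349 × 0.2051 ≈ 0.892 mg/L.
Trough 0.9 mg/L vs MEC 1 mg/L: subtherapeutic.

0.9 mg/L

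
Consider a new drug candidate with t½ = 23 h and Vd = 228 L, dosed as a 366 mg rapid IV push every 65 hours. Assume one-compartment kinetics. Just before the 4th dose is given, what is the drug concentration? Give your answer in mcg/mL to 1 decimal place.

f = (1/2)^(τ/t½) = (1/2)^(65/23) ≈ 0.1410.
C₀ = D/Vd = 366/228 ≈ 1.605 mcg/mL.
Before the 4th dose, 3 doses have been given. Superposition: Cmin = C₀·(f + f² + … + f^3).
≈ 1.605 × (0.1410 + 0.0199 + 0.0028) ≈ 1.605 × 0.1637 ≈ 0.263 mcg/mL.

0.3 mcg/mL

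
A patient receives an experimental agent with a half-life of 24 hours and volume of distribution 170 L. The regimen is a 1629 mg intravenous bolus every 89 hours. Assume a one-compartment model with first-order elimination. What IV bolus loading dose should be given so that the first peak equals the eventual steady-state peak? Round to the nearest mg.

f = (1/2)^(89/24) ≈ 0.076503; accumulation ratio R = 1/(1−f) ≈ 1.08284.
Loading dose to hit Cmax,ss on first dose: D_load = D_maint·R ≈ 1629 × 1.08284 ≈ 1763.95 mg.

1764 mg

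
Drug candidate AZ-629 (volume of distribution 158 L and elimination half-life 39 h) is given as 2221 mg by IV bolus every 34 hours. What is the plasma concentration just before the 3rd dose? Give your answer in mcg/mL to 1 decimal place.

11.9 mcg/mL

f = (1/2)^(τ/t½) = (1/2)^(34/39) ≈ 0.5465.
C₀ = D/Vd = 2221/158 ≈ 14.057 mcg/mL.
Before the 3rd dose, 2 doses have been given. Superposition: Cmin = C₀·(f + f²).
≈ 14.057 × (0.5465 + 0.2987) ≈ 14.057 × 0.8452 ≈ 11.881 mcg/mL.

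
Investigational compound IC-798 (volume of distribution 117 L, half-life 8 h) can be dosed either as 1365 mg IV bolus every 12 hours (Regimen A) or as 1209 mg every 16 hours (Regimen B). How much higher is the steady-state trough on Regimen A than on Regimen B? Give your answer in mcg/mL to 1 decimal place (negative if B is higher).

2.9 mcg/mL

Regimen A: f = (1/2)^(12/8) ≈ 0.3536; Cmin,ss = (1365/117)·f/(1−f) ≈ 6.382 mcg/mL.
Regimen B: f = (1/2)^(16/8) ≈ 0.2500; Cmin,ss = (1209/117)·f/(1−f) ≈ 3.444 mcg/mL.
Difference ≈ 6.382 − 3.444 ≈ 2.938 mcg/mL.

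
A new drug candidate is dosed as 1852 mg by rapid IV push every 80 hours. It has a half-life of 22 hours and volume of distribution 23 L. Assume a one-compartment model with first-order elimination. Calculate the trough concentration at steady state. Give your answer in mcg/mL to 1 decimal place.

k = ln2/t½ = ln2/22 ≈ 0.031507 h⁻¹; fraction remaining f = e^(−kτ) = e^(−0.031507×80) ≈ 0.0804.
At steady state, accumulation factor R = 1/(1 − e^(−kτ)) ≈ 1.0874.
Each bolus raises the concentration by D/Vd = 1852/23 ≈ 80.522 mcg/mL.
Steady-state peak Cmax,ss = C₀·R ≈ 80.522 × 1.0874 ≈ 87.560 mcg/mL.
Steady-state trough Cmin,ss = Cmax,ss·f ≈ 87.560 × 0.0804 ≈ 7.040 mcg/mL.

7.0 mcg/mL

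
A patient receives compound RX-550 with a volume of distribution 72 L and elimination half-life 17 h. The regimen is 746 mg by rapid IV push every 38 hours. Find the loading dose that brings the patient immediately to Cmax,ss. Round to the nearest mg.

f = (1/2)^(38/17) ≈ 0.212378; accumulation ratio R = 1/(1−f) ≈ 1.26964.
Loading dose to hit Cmax,ss on first dose: D_load = D_maint·R ≈ 746 × 1.26964 ≈ 947.15 mg.

947 mg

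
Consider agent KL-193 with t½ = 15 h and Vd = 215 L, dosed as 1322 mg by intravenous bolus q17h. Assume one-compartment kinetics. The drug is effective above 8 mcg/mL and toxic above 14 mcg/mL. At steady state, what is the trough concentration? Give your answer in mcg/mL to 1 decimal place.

Over one 17-h interval, 17/15 ≈ 1.1333 half-lives elapse, leaving f ≈ 0.4559 of each dose.
At steady state, accumulation factor R = 1/(1 − e^(−kτ)) ≈ 1.8379.
Single-dose peak C₀ = D/Vd = 1322/215 ≈ 6.149 mcg/mL.
Steady-state peak Cmax,ss = C₀·R ≈ 6.149 × 1.8379 ≈ 11.301 mcg/mL.
One interval later, Cmin,ss = Cmax,ss·e^(−kτ) ≈ 11.301 × 0.4559 ≈ 5.152 mcg/mL.
Trough 5.2 mcg/mL vs MEC 8 mcg/mL: subtherapeutic.

5.2 mcg/mL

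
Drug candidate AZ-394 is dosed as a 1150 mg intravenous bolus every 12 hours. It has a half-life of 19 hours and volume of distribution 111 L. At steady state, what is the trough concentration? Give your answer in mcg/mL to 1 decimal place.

18.9 mcg/mL

k = ln2/t½ = ln2/19 ≈ 0.036481 h⁻¹; fraction remaining f = e^(−kτ) = e^(−0.036481×12) ≈ 0.6455.
Single-dose peak C₀ = D/Vd = 1150/111 ≈ 10.360 mcg/mL.
Steady-state trough Cmin,ss = C₀·f/(1−f) ≈ 10.360 × 0.6455/0.3545 ≈ 18.864 mcg/mL.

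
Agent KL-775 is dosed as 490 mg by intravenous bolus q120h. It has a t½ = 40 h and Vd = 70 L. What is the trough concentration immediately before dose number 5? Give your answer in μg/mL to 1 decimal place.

1.0 μg/mL

f = (1/2)^(τ/t½) = (1/2)^(120/40) ≈ 0.1250.
C₀ = D/Vd = 490/70 ≈ 7.000 μg/mL.
Before the 5th dose, 4 doses have been given. Superposition: Cmin = C₀·(f + f² + … + f^4).
≈ 7.000 × (0.1250 + 0.0156 + 0.0020 + 0.0002) ≈ 7.000 × 0.1428 ≈ 1.000 μg/mL.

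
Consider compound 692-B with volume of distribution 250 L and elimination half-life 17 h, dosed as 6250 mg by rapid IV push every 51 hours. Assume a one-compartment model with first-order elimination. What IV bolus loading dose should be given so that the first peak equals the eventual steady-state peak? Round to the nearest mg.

f = (1/2)^(51/17) ≈ 0.125000; accumulation ratio R = 1/(1−f) ≈ 1.14286.
Loading dose to hit Cmax,ss on first dose: D_load = D_maint·R ≈ 6250 × 1.14286 ≈ 7142.88 mg.

7143 mg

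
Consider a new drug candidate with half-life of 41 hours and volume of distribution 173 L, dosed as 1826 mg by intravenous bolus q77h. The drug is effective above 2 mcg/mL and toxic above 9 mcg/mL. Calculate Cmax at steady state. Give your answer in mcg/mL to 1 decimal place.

Over one 77-h interval, 77/41 ≈ 1.878 half-lives elapse, leaving f ≈ 0.2721 of each dose.
At steady state, accumulation factor R = 1/(1 − e^(−kτ)) ≈ 1.3738.
Each bolus raises the concentration by D/Vd = 1826/173 ≈ 10.555 mcg/mL.
Cmax,ss = C₀/(1 − f) ≈ 10.555/0.7279 ≈ 14.501 mcg/mL.
Peak 14.5 mcg/mL vs MTC 9 mcg/mL: exceeds toxic threshold.

14.5 mcg/mL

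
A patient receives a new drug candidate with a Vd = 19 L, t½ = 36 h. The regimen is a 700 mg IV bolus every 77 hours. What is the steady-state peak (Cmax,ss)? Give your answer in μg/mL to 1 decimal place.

47.7 μg/mL

Over one 77-h interval, 77/36 ≈ 2.1389 half-lives elapse, leaving f ≈ 0.2271 of each dose.
Accumulation ratio R = 1/(1 − f) ≈ 1/0.7729 ≈ 1.2938.
Each bolus raises the concentration by D/Vd = 700/19 ≈ 36.842 μg/mL.
Steady-state peak Cmax,ss = C₀·R ≈ 36.842 × 1.2938 ≈ 47.666 μg/mL.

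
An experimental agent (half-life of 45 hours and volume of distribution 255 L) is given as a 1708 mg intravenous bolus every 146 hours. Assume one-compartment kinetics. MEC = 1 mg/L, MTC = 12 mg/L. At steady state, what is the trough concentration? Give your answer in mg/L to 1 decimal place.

τ/t½ = 146/45 ≈ 3.2444, so fraction remaining f = (1/2)^(146/45) ≈ 0.1055.
Accumulation ratio R = 1/(1 − f) ≈ 1/0.8945 ≈ 1.1179.
Each bolus raises the concentration by D/Vd = 1708/255 ≈ 6.698 mg/L.
Steady-state peak Cmax,ss = C₀·R ≈ 6.698 × 1.1179 ≈ 7.488 mg/L.
Steady-state trough Cmin,ss = Cmax,ss·f ≈ 7.488 × 0.1055 ≈ 0.790 mg/L.
Trough 0.8 mg/L vs MEC 1 mg/L: subtherapeutic.

0.8 mg/L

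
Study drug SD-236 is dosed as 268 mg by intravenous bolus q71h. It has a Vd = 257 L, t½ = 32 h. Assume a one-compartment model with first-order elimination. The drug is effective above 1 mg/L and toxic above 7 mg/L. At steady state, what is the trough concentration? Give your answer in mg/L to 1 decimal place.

0.3 mg/L

τ/t½ = 71/32 ≈ 2.2188, so fraction remaining f = (1/2)^(71/32) ≈ 0.2148.
Each bolus raises the concentration by D/Vd = 268/257 ≈ 1.043 mg/L.
Steady-state trough Cmin,ss = C₀·f/(1−f) ≈ 1.043 × 0.2148/0.7852 ≈ 0.285 mg/L.
Trough 0.3 mg/L vs MEC 1 mg/L: subtherapeutic.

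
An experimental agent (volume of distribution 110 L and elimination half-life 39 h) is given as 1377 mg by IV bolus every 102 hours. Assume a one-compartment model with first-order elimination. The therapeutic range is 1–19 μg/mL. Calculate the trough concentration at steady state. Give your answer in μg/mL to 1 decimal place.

τ/t½ = 102/39 ≈ 2.6154, so fraction remaining f = (1/2)^(102/39) ≈ 0.1632.
At steady state, accumulation factor R = 1/(1 − e^(−kτ)) ≈ 1.1950.
Single-dose peak C₀ = D/Vd = 1377/110 ≈ 12.518 μg/mL.
Steady-state peak Cmax,ss = C₀·R ≈ 12.518 × 1.1950 ≈ 14.959 μg/mL.
One interval later, Cmin,ss = Cmax,ss·e^(−kτ) ≈ 14.959 × 0.1632 ≈ 2.441 μg/mL.
Trough 2.4 μg/mL vs MEC 1 μg/mL: adequate.

2.4 μg/mL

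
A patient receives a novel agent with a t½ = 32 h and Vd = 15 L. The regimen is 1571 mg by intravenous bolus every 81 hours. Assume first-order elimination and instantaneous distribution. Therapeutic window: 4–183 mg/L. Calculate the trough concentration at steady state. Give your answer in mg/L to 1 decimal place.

τ/t½ = 81/32 ≈ 2.5312, so fraction remaining f = (1/2)^(81/32) ≈ 0.1730.
At steady state, accumulation factor R = 1/(1 − e^(−kτ)) ≈ 1.2092.
Each bolus raises the concentration by D/Vd = 1571/15 ≈ 104.733 mg/L.
Cmax,ss = C₀/(1 − f) ≈ 104.733/0.8270 ≈ 126.642 mg/L.
One interval later, Cmin,ss = Cmax,ss·e^(−kτ) ≈ 126.642 × 0.1730 ≈ 21.909 mg/L.
Trough 21.9 mg/L vs MEC 4 mg/L: adequate.

21.9 mg/L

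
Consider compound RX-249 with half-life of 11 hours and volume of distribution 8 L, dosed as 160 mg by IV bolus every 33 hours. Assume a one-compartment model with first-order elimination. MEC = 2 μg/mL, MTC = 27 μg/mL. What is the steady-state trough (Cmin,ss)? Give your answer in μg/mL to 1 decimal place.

The dosing interval is 3 half-lives, so f = 2^(−3) = 0.125.
Accumulation ratio R = 1/(1 − f) = 1/0.875 = 8/7.
Single-dose peak C₀ = D/Vd = 160/8 = 20 μg/mL.
Steady-state peak Cmax,ss = C₀·R = 20 × 8/7 ≈ 22.857 μg/mL.
Steady-state trough Cmin,ss = Cmax,ss·f ≈ 22.857 × 0.125 ≈ 2.857 μg/mL.
Trough 2.9 μg/mL vs MEC 2 μg/mL: adequate.

2.9 μg/mL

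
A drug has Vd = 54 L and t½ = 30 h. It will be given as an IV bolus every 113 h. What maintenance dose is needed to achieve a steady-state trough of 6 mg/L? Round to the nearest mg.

τ/t½ = 113/30 ≈ 3.7667, so f = (1/2)^(113/30) ≈ 0.073472.
Cmin,ss = (D/Vd)·f/(1−f), so D = Cmin,ss·Vd·(1−f)/f.
D = 6 × 54 × (1−f)/f ≈ 6 × 54 × 12.61063 ≈ 4085.84 mg.

4086 mg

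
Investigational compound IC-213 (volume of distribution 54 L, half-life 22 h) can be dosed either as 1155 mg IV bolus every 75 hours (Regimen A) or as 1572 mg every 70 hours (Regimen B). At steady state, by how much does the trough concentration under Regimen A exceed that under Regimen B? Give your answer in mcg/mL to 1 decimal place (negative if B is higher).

Regimen A: f = (1/2)^(75/22) ≈ 0.0941; Cmin,ss = (1155/54)·f/(1−f) ≈ 2.222 mcg/mL.
Regimen B: f = (1/2)^(70/22) ≈ 0.1102; Cmin,ss = (1572/54)·f/(1−f) ≈ 3.605 mcg/mL.
Difference ≈ 2.222 − 3.605 ≈ -1.383 mcg/mL.

-1.4 mcg/mL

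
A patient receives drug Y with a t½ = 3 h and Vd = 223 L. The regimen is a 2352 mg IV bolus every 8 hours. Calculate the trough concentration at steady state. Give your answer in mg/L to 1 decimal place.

2.0 mg/L

τ/t½ = 8/3 ≈ 2.6667, so fraction remaining f = (1/2)^(8/3) ≈ 0.1575.
Each bolus raises the concentration by D/Vd = 2352/223 ≈ 10.547 mg/L.
Steady-state trough Cmin,ss = C₀·f/(1−f) ≈ 10.547 × 0.1575/0.8425 ≈ 1.972 mg/L.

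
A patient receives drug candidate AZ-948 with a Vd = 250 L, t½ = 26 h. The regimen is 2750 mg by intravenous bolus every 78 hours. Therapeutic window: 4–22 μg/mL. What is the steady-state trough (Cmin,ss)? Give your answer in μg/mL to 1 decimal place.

τ = 78 h = 3 half-lives, so f = (1/2)^3 = 0.125.
At steady state, R = 1/(1 − 0.125) = 8/7.
Single-dose peak C₀ = D/Vd = 2750/250 = 11 μg/mL.
Steady-state peak Cmax,ss = C₀·R = 11 × 8/7 ≈ 12.571 μg/mL.
Steady-state trough Cmin,ss = Cmax,ss·f ≈ 12.571 × 0.125 ≈ 1.571 μg/mL.
Trough 1.6 μg/mL vs MEC 4 μg/mL: subtherapeutic.

1.6 μg/mL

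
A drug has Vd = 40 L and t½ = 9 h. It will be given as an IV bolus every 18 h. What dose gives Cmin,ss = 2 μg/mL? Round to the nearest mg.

τ/t½ = 18/9 ≈ 2, so f = (1/2)^(18/9) ≈ 0.250000.
Cmin,ss = (D/Vd)·f/(1−f), so D = Cmin,ss·Vd·(1−f)/f.
D = 2 × 40 × (1−f)/f ≈ 2 × 40 × 3.00000 ≈ 240.00 mg.

240 mg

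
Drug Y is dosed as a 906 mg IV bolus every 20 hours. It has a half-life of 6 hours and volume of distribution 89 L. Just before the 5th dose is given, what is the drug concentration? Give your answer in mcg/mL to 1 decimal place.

1.1 mcg/mL

f = (1/2)^(τ/t½) = (1/2)^(20/6) ≈ 0.0992.
C₀ = D/Vd = 906/89 ≈ 10.180 mcg/mL.
Before the 5th dose, 4 doses have been given. Superposition: Cmin = C₀·(f + f² + … + f^4).
≈ 10.180 × (0.0992 + 0.0098 + 0.0010 + 0.0001) ≈ 10.180 × 0.1101 ≈ 1.121 mcg/mL.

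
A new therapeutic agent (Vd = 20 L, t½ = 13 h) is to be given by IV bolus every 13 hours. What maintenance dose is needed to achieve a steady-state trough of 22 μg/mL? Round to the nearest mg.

440 mg

τ/t½ = 13/13 ≈ 1, so f = (1/2)^(13/13) ≈ 0.500000.
Cmin,ss = (D/Vd)·f/(1−f), so D = Cmin,ss·Vd·(1−f)/f.
D = 22 × 20 × (1−f)/f ≈ 22 × 20 × 1.00000 ≈ 440.00 mg.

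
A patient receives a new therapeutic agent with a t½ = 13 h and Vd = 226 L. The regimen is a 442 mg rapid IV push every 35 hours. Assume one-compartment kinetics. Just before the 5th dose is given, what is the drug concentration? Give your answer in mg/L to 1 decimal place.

0.4 mg/L

f = (1/2)^(τ/t½) = (1/2)^(35/13) ≈ 0.1547.
C₀ = D/Vd = 442/226 ≈ 1.956 mg/L.
Before the 5th dose, 4 doses have been given. Superposition: Cmin = C₀·(f + f² + … + f^4).
≈ 1.956 × (0.1547 + 0.0239 + 0.0037 + 0.0006) ≈ 1.956 × 0.1829 ≈ 0.358 mg/L.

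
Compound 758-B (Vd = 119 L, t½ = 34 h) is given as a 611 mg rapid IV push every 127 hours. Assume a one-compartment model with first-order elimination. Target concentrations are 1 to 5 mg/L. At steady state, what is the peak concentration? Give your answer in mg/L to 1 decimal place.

5.6 mg/L

τ/t½ = 127/34 ≈ 3.7353, so fraction remaining f = (1/2)^(127/34) ≈ 0.0751.
At steady state, accumulation factor R = 1/(1 − e^(−kτ)) ≈ 1.0812.
Each bolus raises the concentration by D/Vd = 611/119 ≈ 5.134 mg/L.
Steady-state peak Cmax,ss = C₀·R ≈ 5.134 × 1.0812 ≈ 5.551 mg/L.
Peak 5.6 mg/L vs MTC 5 mg/L: exceeds toxic threshold.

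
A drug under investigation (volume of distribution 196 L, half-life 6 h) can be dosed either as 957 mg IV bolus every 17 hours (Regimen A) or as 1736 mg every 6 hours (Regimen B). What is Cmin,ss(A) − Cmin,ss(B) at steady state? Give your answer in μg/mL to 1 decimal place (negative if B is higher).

Regimen A: f = (1/2)^(17/6) ≈ 0.1403; Cmin,ss = (957/196)·f/(1−f) ≈ 0.797 μg/mL.
Regimen B: f = (1/2)^(6/6) ≈ 0.5000; Cmin,ss = (1736/196)·f/(1−f) ≈ 8.857 μg/mL.
Difference ≈ 0.797 − 8.857 ≈ -8.060 μg/mL.

-8.1 μg/mL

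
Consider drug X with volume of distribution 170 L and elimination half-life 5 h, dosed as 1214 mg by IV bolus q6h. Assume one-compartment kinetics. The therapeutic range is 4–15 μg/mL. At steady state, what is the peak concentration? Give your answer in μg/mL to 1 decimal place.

12.6 μg/mL

k = ln2/t½ = ln2/5 ≈ 0.138629 h⁻¹; fraction remaining f = e^(−kτ) = e^(−0.138629×6) ≈ 0.4353.
Accumulation ratio R = 1/(1 − f) ≈ 1/0.5647 ≈ 1.7709.
Single-dose peak C₀ = D/Vd = 1214/170 ≈ 7.141 μg/mL.
Steady-state peak Cmax,ss = C₀·R ≈ 7.141 × 1.7709 ≈ 12.646 μg/mL.
Peak 12.6 μg/mL vs MTC 15 μg/mL: below toxic threshold.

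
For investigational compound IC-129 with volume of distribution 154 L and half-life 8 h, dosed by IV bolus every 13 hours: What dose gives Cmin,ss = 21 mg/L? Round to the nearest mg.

6741 mg

τ/t½ = 13/8 ≈ 1.625, so f = (1/2)^(13/8) ≈ 0.324210.
Cmin,ss = (D/Vd)·f/(1−f), so D = Cmin,ss·Vd·(1−f)/f.
D = 21 × 154 × (1−f)/f ≈ 21 × 154 × 2.08442 ≈ 6741.01 mg.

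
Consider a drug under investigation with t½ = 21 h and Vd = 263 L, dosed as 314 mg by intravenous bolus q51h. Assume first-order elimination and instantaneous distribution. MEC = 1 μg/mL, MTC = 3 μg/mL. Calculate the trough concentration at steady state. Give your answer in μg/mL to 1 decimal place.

0.3 μg/mL

Over one 51-h interval, 51/21 ≈ 2.4286 half-lives elapse, leaving f ≈ 0.1857 of each dose.
Single-dose peak C₀ = D/Vd = 314/263 ≈ 1.194 μg/mL.
Steady-state trough Cmin,ss = C₀·f/(1−f) ≈ 1.194 × 0.1857/0.8143 ≈ 0.272 μg/mL.
Trough 0.3 μg/mL vs MEC 1 μg/mL: subtherapeutic.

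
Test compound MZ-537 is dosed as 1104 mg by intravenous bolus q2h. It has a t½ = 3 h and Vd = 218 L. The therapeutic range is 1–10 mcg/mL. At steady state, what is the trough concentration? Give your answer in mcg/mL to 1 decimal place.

8.6 mcg/mL

k = ln2/t½ = ln2/3 ≈ 0.231049 h⁻¹; fraction remaining f = e^(−kτ) = e^(−0.231049×2) ≈ 0.6300.
At steady state, accumulation factor R = 1/(1 − e^(−kτ)) ≈ 2.7027.
Single-dose peak C₀ = D/Vd = 1104/218 ≈ 5.064 mcg/mL.
Steady-state peak Cmax,ss = C₀·R ≈ 5.064 × 2.7027 ≈ 13.686 mcg/mL.
Steady-state trough Cmin,ss = Cmax,ss·f ≈ 13.686 × 0.6300 ≈ 8.622 mcg/mL.
Trough 8.6 mcg/mL vs MEC 1 mcg/mL: adequate.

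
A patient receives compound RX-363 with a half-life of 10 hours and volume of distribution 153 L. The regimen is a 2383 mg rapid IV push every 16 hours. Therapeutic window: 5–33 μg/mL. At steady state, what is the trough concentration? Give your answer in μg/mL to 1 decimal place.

7.7 μg/mL

τ/t½ = 16/10 ≈ 1.6, so fraction remaining f = (1/2)^(16/10) ≈ 0.3299.
Each bolus raises the concentration by D/Vd = 2383/153 ≈ 15.575 μg/mL.
Steady-state trough Cmin,ss = C₀·f/(1−f) ≈ 15.575 × 0.3299/0.6701 ≈ 7.668 μg/mL.
Trough 7.7 μg/mL vs MEC 5 μg/mL: adequate.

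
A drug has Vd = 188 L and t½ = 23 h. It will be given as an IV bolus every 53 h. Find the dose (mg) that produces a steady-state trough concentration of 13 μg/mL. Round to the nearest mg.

9628 mg

τ/t½ = 53/23 ≈ 2.3043, so f = (1/2)^(53/23) ≈ 0.202452.
Cmin,ss = (D/Vd)·f/(1−f), so D = Cmin,ss·Vd·(1−f)/f.
D = 13 × 188 × (1−f)/f ≈ 13 × 188 × 3.93944 ≈ 9627.99 mg.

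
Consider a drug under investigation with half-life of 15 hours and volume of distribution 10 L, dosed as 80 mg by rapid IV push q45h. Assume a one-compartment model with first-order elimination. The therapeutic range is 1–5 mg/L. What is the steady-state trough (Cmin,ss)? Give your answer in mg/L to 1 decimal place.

1.1 mg/L

The dosing interval is 3 half-lives, so f = 2^(−3) = 0.125.
Accumulation ratio R = 1/(1 − f) = 1/0.875 = 8/7.
Single-dose peak C₀ = D/Vd = 80/10 = 8 mg/L.
Steady-state peak Cmax,ss = C₀·R = 8 × 8/7 ≈ 9.143 mg/L.
Steady-state trough Cmin,ss = Cmax,ss·f ≈ 9.143 × 0.125 ≈ 1.143 mg/L.
Trough 1.1 mg/L vs MEC 1 mg/L: adequate.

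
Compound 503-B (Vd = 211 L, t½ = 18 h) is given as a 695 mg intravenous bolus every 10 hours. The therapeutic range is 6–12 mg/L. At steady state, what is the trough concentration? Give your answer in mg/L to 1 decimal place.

7.0 mg/L

Over one 10-h interval, 10/18 ≈ 0.55556 half-lives elapse, leaving f ≈ 0.6804 of each dose.
Each bolus raises the concentration by D/Vd = 695/211 ≈ 3.294 mg/L.
Steady-state trough Cmin,ss = C₀·f/(1−f) ≈ 3.294 × 0.6804/0.3196 ≈ 7.013 mg/L.
Trough 7.0 mg/L vs MEC 6 mg/L: adequate.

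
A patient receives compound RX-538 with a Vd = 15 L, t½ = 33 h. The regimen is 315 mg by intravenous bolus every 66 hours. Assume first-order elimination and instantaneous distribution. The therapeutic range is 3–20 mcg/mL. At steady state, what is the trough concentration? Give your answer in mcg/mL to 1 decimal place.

τ = 66 h = 2 half-lives, so f = (1/2)^2 = 0.25.
At steady state, R = 1/(1 − 0.25) = 4/3.
Single-dose peak C₀ = D/Vd = 315/15 = 21 mcg/mL.
Steady-state peak Cmax,ss = C₀·R = 21 × 4/3 ≈ 28.000 mcg/mL.
Steady-state trough Cmin,ss = Cmax,ss·f ≈ 28.000 × 0.25 ≈ 7.000 mcg/mL.
Trough 7.0 mcg/mL vs MEC 3 mcg/mL: adequate.

7.0 mcg/mL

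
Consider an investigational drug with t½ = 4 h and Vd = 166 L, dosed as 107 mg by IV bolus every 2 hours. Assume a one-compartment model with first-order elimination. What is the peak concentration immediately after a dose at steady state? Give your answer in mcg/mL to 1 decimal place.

2.2 mcg/mL

k = ln2/t½ = ln2/4 ≈ 0.173287 h⁻¹; fraction remaining f = e^(−kτ) = e^(−0.173287×2) ≈ 0.7071.
At steady state, accumulation factor R = 1/(1 − e^(−kτ)) ≈ 3.4141.
Single-dose peak C₀ = D/Vd = 107/166 ≈ 0.645 mcg/mL.
Steady-state peak Cmax,ss = C₀·R ≈ 0.645 × 3.4141 ≈ 2.202 mcg/mL.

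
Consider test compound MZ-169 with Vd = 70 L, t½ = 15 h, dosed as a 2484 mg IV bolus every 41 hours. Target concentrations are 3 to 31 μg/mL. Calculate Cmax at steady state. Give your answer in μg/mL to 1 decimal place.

τ/t½ = 41/15 ≈ 2.7333, so fraction remaining f = (1/2)^(41/15) ≈ 0.1504.
At steady state, accumulation factor R = 1/(1 − e^(−kτ)) ≈ 1.1770.
Single-dose peak C₀ = D/Vd = 2484/70 ≈ 35.486 μg/mL.
Steady-state peak Cmax,ss = C₀·R ≈ 35.486 × 1.1770 ≈ 41.767 μg/mL.
Peak 41.8 μg/mL vs MTC 31 μg/mL: exceeds toxic threshold.

41.8 μg/mL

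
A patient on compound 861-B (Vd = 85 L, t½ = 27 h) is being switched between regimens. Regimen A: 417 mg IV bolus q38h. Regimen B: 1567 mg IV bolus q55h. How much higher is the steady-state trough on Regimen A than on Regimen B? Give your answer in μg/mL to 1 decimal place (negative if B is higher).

-3.0 μg/mL

Regimen A: f = (1/2)^(38/27) ≈ 0.3770; Cmin,ss = (417/85)·f/(1−f) ≈ 2.969 μg/mL.
Regimen B: f = (1/2)^(55/27) ≈ 0.2437; Cmin,ss = (1567/85)·f/(1−f) ≈ 5.940 μg/mL.
Difference ≈ 2.969 − 5.940 ≈ -2.971 μg/mL.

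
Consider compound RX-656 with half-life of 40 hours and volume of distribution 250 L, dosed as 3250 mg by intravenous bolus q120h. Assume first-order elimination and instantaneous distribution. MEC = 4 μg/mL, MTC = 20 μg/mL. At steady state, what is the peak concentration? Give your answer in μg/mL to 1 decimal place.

The dosing interval is 3 half-lives, so f = 2^(−3) = 0.125.
Accumulation ratio R = 1/(1 − f) = 1/0.875 = 8/7.
Single-dose peak C₀ = D/Vd = 3250/250 = 13 μg/mL.
Steady-state peak Cmax,ss = C₀·R = 13 × 8/7 ≈ 14.857 μg/mL.
Peak 14.9 μg/mL vs MTC 20 μg/mL: below toxic threshold.

14.9 μg/mL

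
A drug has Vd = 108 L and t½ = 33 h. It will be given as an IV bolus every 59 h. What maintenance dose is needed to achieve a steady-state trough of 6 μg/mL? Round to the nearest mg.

1590 mg

τ/t½ = 59/33 ≈ 1.7879, so f = (1/2)^(59/33) ≈ 0.289598.
Cmin,ss = (D/Vd)·f/(1−f), so D = Cmin,ss·Vd·(1−f)/f.
D = 6 × 108 × (1−f)/f ≈ 6 × 108 × 2.45306 ≈ 1589.58 mg.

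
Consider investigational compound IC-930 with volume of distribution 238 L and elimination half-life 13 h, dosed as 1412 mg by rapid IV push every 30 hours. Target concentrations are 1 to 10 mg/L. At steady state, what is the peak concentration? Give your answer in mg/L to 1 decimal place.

k = ln2/t½ = ln2/13 ≈ 0.053319 h⁻¹; fraction remaining f = e^(−kτ) = e^(−0.053319×30) ≈ 0.2020.
Accumulation ratio R = 1/(1 − f) ≈ 1/0.7980 ≈ 1.2531.
Single-dose peak C₀ = D/Vd = 1412/238 ≈ 5.933 mg/L.
Cmax,ss = C₀/(1 − f) ≈ 5.933/0.7980 ≈ 7.435 mg/L.
Peak 7.4 mg/L vs MTC 10 mg/L: below toxic threshold.

7.4 mg/L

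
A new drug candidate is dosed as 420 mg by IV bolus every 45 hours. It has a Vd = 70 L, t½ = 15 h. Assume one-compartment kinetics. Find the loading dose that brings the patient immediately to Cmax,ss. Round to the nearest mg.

f = (1/2)^(45/15) ≈ 0.125000; accumulation ratio R = 1/(1−f) ≈ 1.14286.
Loading dose to hit Cmax,ss on first dose: D_load = D_maint·R ≈ 420 × 1.14286 ≈ 480.00 mg.

480 mg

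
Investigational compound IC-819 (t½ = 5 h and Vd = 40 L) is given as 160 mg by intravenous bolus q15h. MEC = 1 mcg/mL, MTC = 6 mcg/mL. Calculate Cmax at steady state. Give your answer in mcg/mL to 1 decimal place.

4.6 mcg/mL

τ = 15 h = 3 half-lives, so f = (1/2)^3 = 0.125.
At steady state, R = 1/(1 − 0.125) = 8/7.
Single-dose peak C₀ = D/Vd = 160/40 = 4 mcg/mL.
Steady-state peak Cmax,ss = C₀·R = 4 × 8/7 ≈ 4.571 mcg/mL.
Peak 4.6 mcg/mL vs MTC 6 mcg/mL: below toxic threshold.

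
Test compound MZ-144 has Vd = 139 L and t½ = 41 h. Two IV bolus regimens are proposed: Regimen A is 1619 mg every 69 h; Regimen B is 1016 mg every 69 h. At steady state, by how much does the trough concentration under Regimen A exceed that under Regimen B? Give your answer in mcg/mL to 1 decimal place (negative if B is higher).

Regimen A: f = (1/2)^(69/41) ≈ 0.3115; Cmin,ss = (1619/139)·f/(1−f) ≈ 5.270 mcg/mL.
Regimen B: f = (1/2)^(69/41) ≈ 0.3115; Cmin,ss = (1016/139)·f/(1−f) ≈ 3.307 mcg/mL.
Difference ≈ 5.270 − 3.307 ≈ 1.963 mcg/mL.

2.0 mcg/mL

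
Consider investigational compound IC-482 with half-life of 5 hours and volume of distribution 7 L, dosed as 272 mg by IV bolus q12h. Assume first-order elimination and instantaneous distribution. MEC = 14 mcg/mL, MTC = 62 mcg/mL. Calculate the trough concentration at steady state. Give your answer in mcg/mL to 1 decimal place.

k = ln2/t½ = ln2/5 ≈ 0.138629 h⁻¹; fraction remaining f = e^(−kτ) = e^(−0.138629×12) ≈ 0.1895.
Each bolus raises the concentration by D/Vd = 272/7 ≈ 38.857 mcg/mL.
Steady-state trough Cmin,ss = C₀·f/(1−f) ≈ 38.857 × 0.1895/0.8105 ≈ 9.085 mcg/mL.
Trough 9.1 mcg/mL vs MEC 14 mcg/mL: subtherapeutic.

9.1 mcg/mL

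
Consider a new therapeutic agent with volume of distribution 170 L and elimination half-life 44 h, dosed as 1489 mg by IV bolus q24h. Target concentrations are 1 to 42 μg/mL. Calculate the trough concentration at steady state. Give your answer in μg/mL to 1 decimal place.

19.1 μg/mL

k = ln2/t½ = ln2/44 ≈ 0.015753 h⁻¹; fraction remaining f = e^(−kτ) = e^(−0.015753×24) ≈ 0.6852.
At steady state, accumulation factor R = 1/(1 − e^(−kτ)) ≈ 3.1766.
Single-dose peak C₀ = D/Vd = 1489/170 ≈ 8.759 μg/mL.
Steady-state peak Cmax,ss = C₀·R ≈ 8.759 × 3.1766 ≈ 27.824 μg/mL.
Steady-state trough Cmin,ss = Cmax,ss·f ≈ 27.824 × 0.6852 ≈ 19.065 μg/mL.
Trough 19.1 μg/mL vs MEC 1 μg/mL: adequate.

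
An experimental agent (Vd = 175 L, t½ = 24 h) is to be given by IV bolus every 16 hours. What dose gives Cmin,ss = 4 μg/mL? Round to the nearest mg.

411 mg

τ/t½ = 16/24 ≈ 0.66667, so f = (1/2)^(16/24) ≈ 0.629961.
Cmin,ss = (D/Vd)·f/(1−f), so D = Cmin,ss·Vd·(1−f)/f.
D = 4 × 175 × (1−f)/f ≈ 4 × 175 × 0.58740 ≈ 411.18 mg.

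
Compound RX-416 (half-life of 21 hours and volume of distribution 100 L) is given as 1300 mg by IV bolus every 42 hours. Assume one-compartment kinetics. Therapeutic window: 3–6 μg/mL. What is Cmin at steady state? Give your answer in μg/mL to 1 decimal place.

τ = 42 h = 2 half-lives, so f = (1/2)^2 = 0.25.
Accumulation ratio R = 1/(1 − f) = 1/0.75 = 4/3.
Single-dose peak C₀ = D/Vd = 1300/100 = 13 μg/mL.
Steady-state peak Cmax,ss = C₀·R = 13 × 4/3 ≈ 17.333 μg/mL.
Steady-state trough Cmin,ss = Cmax,ss·f ≈ 17.333 × 0.25 ≈ 4.333 μg/mL.
Trough 4.3 μg/mL vs MEC 3 μg/mL: adequate.

4.3 μg/mL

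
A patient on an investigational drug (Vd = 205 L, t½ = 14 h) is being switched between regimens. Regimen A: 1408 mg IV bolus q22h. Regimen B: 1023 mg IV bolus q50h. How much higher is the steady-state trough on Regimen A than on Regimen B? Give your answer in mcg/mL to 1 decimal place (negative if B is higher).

Regimen A: f = (1/2)^(22/14) ≈ 0.3365; Cmin,ss = (1408/205)·f/(1−f) ≈ 3.483 mcg/mL.
Regimen B: f = (1/2)^(50/14) ≈ 0.0841; Cmin,ss = (1023/205)·f/(1−f) ≈ 0.458 mcg/mL.
Difference ≈ 3.483 − 0.458 ≈ 3.025 mcg/mL.

3.0 mcg/mL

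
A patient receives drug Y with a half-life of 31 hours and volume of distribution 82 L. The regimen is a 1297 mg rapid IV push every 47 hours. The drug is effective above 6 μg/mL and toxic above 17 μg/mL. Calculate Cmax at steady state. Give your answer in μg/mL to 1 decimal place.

24.3 μg/mL

τ/t½ = 47/31 ≈ 1.5161, so fraction remaining f = (1/2)^(47/31) ≈ 0.3496.
At steady state, accumulation factor R = 1/(1 − e^(−kτ)) ≈ 1.5375.
Each bolus raises the concentration by D/Vd = 1297/82 ≈ 15.817 μg/mL.
Steady-state peak Cmax,ss = C₀·R ≈ 15.817 × 1.5375 ≈ 24.319 μg/mL.
Peak 24.3 μg/mL vs MTC 17 μg/mL: exceeds toxic threshold.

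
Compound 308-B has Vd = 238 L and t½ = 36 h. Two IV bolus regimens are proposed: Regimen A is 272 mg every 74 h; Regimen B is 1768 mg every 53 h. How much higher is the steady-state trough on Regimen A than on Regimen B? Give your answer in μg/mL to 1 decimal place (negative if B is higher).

Regimen A: f = (1/2)^(74/36) ≈ 0.2406; Cmin,ss = (272/238)·f/(1−f) ≈ 0.362 μg/mL.
Regimen B: f = (1/2)^(53/36) ≈ 0.3604; Cmin,ss = (1768/238)·f/(1−f) ≈ 4.186 μg/mL.
Difference ≈ 0.362 − 4.186 ≈ -3.824 μg/mL.

-3.8 μg/mL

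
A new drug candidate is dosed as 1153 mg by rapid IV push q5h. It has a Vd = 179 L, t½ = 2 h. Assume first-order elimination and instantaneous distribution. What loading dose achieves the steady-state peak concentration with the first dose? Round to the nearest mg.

f = (1/2)^(5/2) ≈ 0.176777; accumulation ratio R = 1/(1−f) ≈ 1.21474.
Loading dose to hit Cmax,ss on first dose: D_load = D_maint·R ≈ 1153 × 1.21474 ≈ 1400.60 mg.

1401 mg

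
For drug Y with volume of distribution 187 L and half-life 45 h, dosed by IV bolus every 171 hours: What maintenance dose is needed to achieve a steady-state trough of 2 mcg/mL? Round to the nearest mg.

τ/t½ = 171/45 ≈ 3.8, so f = (1/2)^(171/45) ≈ 0.071794.
Cmin,ss = (D/Vd)·f/(1−f), so D = Cmin,ss·Vd·(1−f)/f.
D = 2 × 187 × (1−f)/f ≈ 2 × 187 × 12.92874 ≈ 4835.35 mg.

4835 mg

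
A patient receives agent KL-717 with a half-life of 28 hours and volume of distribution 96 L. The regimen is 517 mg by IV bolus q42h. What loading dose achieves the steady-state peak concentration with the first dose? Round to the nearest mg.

800 mg

f = (1/2)^(42/28) ≈ 0.353553; accumulation ratio R = 1/(1−f) ≈ 1.54692.
Loading dose to hit Cmax,ss on first dose: D_load = D_maint·R ≈ 517 × 1.54692 ≈ 799.76 mg.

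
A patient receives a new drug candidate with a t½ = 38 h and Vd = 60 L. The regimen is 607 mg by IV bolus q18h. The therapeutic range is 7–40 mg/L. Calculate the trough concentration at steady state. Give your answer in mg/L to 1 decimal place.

26.0 mg/L

k = ln2/t½ = ln2/38 ≈ 0.018241 h⁻¹; fraction remaining f = e^(−kτ) = e^(−0.018241×18) ≈ 0.7201.
Accumulation ratio R = 1/(1 − f) ≈ 1/0.2799 ≈ 3.5727.
Single-dose peak C₀ = D/Vd = 607/60 ≈ 10.117 mg/L.
Steady-state peak Cmax,ss = C₀·R ≈ 10.117 × 3.5727 ≈ 36.145 mg/L.
Steady-state trough Cmin,ss = Cmax,ss·f ≈ 36.145 × 0.7201 ≈ 26.028 mg/L.
Trough 26.0 mg/L vs MEC 7 mg/L: adequate.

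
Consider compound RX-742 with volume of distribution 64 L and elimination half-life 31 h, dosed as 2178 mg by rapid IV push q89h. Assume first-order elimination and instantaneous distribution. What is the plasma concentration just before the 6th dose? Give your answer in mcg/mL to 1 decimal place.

f = (1/2)^(τ/t½) = (1/2)^(89/31) ≈ 0.1367.
C₀ = D/Vd = 2178/64 ≈ 34.031 mcg/mL.
Before the 6th dose, 5 doses have been given. Superposition: Cmin = C₀·(f + f² + … + f^5).
≈ 34.031 × (0.1367 + 0.0187 + 0.0026 + 0.0003 + 0.0000) ≈ 34.031 × 0.1583 ≈ 5.387 mcg/mL.

5.4 mcg/mL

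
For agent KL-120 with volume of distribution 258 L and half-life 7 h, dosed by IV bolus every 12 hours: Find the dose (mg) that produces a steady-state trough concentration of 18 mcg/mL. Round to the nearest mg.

τ/t½ = 12/7 ≈ 1.7143, so f = (1/2)^(12/7) ≈ 0.304753.
Cmin,ss = (D/Vd)·f/(1−f), so D = Cmin,ss·Vd·(1−f)/f.
D = 18 × 258 × (1−f)/f ≈ 18 × 258 × 2.28135 ≈ 10594.59 mg.

10595 mg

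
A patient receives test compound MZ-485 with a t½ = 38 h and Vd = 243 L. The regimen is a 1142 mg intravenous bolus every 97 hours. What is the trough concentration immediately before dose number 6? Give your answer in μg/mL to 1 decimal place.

1.0 μg/mL

f = (1/2)^(τ/t½) = (1/2)^(97/38) ≈ 0.1704.
C₀ = D/Vd = 1142/243 ≈ 4.700 μg/mL.
Before the 6th dose, 5 doses have been given. Superposition: Cmin = C₀·(f + f² + … + f^5).
≈ 4.700 × (0.1704 + 0.0290 + 0.0049 + 0.0008 + 0.0001) ≈ 4.700 × 0.2052 ≈ 0.964 μg/mL.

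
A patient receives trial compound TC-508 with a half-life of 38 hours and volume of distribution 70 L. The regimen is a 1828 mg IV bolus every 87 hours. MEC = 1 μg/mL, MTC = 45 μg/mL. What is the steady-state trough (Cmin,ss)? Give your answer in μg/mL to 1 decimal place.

Over one 87-h interval, 87/38 ≈ 2.2895 half-lives elapse, leaving f ≈ 0.2046 of each dose.
Each bolus raises the concentration by D/Vd = 1828/70 ≈ 26.114 μg/mL.
Steady-state trough Cmin,ss = C₀·f/(1−f) ≈ 26.114 × 0.2046/0.7954 ≈ 6.717 μg/mL.
Trough 6.7 μg/mL vs MEC 1 μg/mL: adequate.

6.7 μg/mL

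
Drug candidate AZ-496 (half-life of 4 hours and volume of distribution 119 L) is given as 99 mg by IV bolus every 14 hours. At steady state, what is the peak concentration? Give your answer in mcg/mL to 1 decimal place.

0.9 mcg/mL

τ/t½ = 14/4 ≈ 3.5, so fraction remaining f = (1/2)^(14/4) ≈ 0.0884.
At steady state, accumulation factor R = 1/(1 − e^(−kτ)) ≈ 1.0970.
Single-dose peak C₀ = D/Vd = 99/119 ≈ 0.832 mcg/mL.
Steady-state peak Cmax,ss = C₀·R ≈ 0.832 × 1.0970 ≈ 0.913 mcg/mL.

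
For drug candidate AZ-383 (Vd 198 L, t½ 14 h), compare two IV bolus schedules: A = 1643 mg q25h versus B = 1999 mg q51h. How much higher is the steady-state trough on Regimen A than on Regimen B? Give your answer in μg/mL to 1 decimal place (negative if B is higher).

2.5 μg/mL

Regimen A: f = (1/2)^(25/14) ≈ 0.2900; Cmin,ss = (1643/198)·f/(1−f) ≈ 3.389 μg/mL.
Regimen B: f = (1/2)^(51/14) ≈ 0.0801; Cmin,ss = (1999/198)·f/(1−f) ≈ 0.879 μg/mL.
Difference ≈ 3.389 − 0.879 ≈ 2.510 μg/mL.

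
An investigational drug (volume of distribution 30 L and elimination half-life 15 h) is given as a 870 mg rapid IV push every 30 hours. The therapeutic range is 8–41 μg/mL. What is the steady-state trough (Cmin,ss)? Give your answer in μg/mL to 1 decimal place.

9.7 μg/mL

τ = 30 h = 2 half-lives, so f = (1/2)^2 = 0.25.
At steady state, R = 1/(1 − 0.25) = 4/3.
Single-dose peak C₀ = D/Vd = 870/30 = 29 μg/mL.
Steady-state peak Cmax,ss = C₀·R = 29 × 4/3 ≈ 38.667 μg/mL.
Steady-state trough Cmin,ss = Cmax,ss·f ≈ 38.667 × 0.25 ≈ 9.667 μg/mL.
Trough 9.7 μg/mL vs MEC 8 μg/mL: adequate.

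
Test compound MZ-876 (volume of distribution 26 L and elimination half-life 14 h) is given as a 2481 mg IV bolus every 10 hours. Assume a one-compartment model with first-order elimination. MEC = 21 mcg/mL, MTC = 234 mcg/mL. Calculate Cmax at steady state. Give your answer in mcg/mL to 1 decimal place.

244.4 mcg/mL

τ/t½ = 10/14 ≈ 0.71429, so fraction remaining f = (1/2)^(10/14) ≈ 0.6095.
Accumulation ratio R = 1/(1 − f) ≈ 1/0.3905 ≈ 2.5608.
Single-dose peak C₀ = D/Vd = 2481/26 ≈ 95.423 mcg/mL.
Steady-state peak Cmax,ss = C₀·R ≈ 95.423 × 2.5608 ≈ 244.359 mcg/mL.
Peak 244.4 mcg/mL vs MTC 234 mcg/mL: exceeds toxic threshold.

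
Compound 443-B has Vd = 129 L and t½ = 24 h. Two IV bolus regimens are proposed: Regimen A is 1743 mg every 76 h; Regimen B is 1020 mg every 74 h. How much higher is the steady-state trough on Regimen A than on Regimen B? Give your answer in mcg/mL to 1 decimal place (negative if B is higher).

0.6 mcg/mL

Regimen A: f = (1/2)^(76/24) ≈ 0.1114; Cmin,ss = (1743/129)·f/(1−f) ≈ 1.694 mcg/mL.
Regimen B: f = (1/2)^(74/24) ≈ 0.1180; Cmin,ss = (1020/129)·f/(1−f) ≈ 1.058 mcg/mL.
Difference ≈ 1.694 − 1.058 ≈ 0.636 mcg/mL.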